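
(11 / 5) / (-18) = -11 / 90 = -0.12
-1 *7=-7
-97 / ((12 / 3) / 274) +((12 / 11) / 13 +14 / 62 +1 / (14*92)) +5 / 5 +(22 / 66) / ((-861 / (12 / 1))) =-4665472679729 / 702293592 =-6643.19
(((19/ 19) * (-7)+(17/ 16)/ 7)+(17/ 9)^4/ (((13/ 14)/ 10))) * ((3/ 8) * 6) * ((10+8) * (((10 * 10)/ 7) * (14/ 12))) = 31104738725/ 353808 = 87914.18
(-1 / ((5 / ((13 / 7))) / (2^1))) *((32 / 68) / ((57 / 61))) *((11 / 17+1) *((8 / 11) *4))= -1624064 / 906015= -1.79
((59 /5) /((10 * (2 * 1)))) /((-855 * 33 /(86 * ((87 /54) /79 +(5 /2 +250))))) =-20704457 /45592875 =-0.45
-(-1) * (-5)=-5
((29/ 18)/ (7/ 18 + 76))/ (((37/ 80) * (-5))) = -464/ 50875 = -0.01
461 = 461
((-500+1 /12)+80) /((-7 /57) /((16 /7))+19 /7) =-2680748 /16985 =-157.83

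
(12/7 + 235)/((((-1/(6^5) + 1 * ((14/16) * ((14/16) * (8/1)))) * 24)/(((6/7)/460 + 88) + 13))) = 43650858042/268378145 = 162.65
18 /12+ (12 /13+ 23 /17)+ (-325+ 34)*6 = -770063 /442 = -1742.22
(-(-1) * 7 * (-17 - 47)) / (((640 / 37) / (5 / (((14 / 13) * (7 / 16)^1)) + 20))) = -5550 / 7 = -792.86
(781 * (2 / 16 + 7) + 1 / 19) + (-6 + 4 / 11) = 9294717 / 1672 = 5559.04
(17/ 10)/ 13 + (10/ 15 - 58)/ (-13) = 1771/ 390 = 4.54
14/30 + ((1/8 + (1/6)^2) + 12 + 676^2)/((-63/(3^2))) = -164514559/2520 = -65283.56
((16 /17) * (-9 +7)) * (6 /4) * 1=-48 /17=-2.82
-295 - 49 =-344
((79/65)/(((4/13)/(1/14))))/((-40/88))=-869/1400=-0.62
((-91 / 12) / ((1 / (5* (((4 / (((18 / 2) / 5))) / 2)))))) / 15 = -455 / 162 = -2.81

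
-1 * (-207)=207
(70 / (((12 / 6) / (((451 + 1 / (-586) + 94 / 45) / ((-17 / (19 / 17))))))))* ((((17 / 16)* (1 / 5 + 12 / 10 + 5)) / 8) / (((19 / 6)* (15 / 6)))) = -111.94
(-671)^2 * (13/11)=532103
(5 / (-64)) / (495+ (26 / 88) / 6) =-165 / 1045544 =-0.00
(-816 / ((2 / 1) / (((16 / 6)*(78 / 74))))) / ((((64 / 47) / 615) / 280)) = -5365924200 / 37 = -145024978.38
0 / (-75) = 0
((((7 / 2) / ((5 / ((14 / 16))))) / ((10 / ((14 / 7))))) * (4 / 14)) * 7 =49 / 200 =0.24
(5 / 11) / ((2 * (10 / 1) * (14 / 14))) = 1 / 44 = 0.02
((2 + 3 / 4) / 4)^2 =121 / 256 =0.47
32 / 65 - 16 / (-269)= 9648 / 17485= 0.55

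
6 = 6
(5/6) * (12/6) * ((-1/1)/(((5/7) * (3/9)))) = -7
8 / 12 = 2 / 3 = 0.67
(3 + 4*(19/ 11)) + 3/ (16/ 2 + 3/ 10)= 9377/ 913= 10.27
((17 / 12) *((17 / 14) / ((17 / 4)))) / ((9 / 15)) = 85 / 126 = 0.67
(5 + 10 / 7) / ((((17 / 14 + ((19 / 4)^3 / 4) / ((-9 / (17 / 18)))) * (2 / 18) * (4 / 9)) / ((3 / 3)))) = -37791360 / 463709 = -81.50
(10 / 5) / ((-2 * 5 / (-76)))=76 / 5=15.20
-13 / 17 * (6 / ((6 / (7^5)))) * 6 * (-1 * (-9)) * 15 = -176977710 / 17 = -10410453.53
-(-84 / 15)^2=-784 / 25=-31.36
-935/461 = -2.03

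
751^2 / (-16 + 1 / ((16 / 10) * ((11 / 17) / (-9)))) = -49632088 / 2173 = -22840.35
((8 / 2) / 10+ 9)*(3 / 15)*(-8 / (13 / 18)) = -6768 / 325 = -20.82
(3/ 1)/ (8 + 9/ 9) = 1/ 3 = 0.33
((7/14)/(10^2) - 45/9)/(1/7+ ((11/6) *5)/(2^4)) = -2268/325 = -6.98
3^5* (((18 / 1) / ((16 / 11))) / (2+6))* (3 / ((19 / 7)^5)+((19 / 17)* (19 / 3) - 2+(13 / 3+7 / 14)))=20115493349589 / 5387991424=3733.39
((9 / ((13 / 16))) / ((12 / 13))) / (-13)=-12 / 13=-0.92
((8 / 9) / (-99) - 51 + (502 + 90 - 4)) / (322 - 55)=478459 / 237897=2.01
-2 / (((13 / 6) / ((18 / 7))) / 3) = -648 / 91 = -7.12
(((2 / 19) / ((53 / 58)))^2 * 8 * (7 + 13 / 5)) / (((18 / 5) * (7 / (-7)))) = -861184 / 3042147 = -0.28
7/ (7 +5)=7/ 12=0.58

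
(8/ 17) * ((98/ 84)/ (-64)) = -7/ 816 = -0.01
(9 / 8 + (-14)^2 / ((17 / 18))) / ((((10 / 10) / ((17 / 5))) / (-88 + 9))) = -2241783 / 40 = -56044.58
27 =27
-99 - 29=-128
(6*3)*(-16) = -288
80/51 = 1.57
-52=-52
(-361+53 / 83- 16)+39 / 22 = -683999 / 1826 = -374.59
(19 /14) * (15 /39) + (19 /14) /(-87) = 4009 /7917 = 0.51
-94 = -94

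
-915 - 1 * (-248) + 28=-639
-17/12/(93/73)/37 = -1241/41292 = -0.03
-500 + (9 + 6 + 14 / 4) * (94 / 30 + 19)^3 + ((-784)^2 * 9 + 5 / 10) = 38690971991 / 6750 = 5731995.85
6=6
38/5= 7.60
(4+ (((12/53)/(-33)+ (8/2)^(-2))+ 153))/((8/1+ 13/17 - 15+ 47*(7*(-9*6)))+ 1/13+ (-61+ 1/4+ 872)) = -323768315/34964709076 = -0.01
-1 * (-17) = 17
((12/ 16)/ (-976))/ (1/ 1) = -3/ 3904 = -0.00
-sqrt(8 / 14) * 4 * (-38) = 304 * sqrt(7) / 7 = 114.90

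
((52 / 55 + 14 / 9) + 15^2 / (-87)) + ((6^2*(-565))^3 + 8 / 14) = -845578793422391141 / 100485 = -8414975303999.51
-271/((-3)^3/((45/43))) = 1355/129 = 10.50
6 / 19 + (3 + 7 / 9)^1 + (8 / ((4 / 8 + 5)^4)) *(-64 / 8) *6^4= -86.55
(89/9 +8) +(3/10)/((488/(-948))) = 190021/10980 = 17.31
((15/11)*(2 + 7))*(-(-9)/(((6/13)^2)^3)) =24134045/2112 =11427.10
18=18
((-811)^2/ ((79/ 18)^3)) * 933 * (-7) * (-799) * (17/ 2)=170139288582531828/ 493039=345082820187.72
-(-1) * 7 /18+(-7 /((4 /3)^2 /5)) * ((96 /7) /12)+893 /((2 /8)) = 31949 /9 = 3549.89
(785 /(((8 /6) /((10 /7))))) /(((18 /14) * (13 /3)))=150.96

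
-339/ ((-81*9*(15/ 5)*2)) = 113/ 1458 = 0.08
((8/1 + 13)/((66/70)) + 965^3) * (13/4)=32126099265/11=2920554478.64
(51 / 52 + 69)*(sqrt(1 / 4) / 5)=3639 / 520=7.00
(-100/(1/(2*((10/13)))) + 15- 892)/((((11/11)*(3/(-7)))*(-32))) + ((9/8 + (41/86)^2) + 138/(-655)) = -37294574767/503815520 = -74.02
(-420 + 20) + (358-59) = -101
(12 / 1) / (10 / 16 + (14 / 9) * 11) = 864 / 1277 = 0.68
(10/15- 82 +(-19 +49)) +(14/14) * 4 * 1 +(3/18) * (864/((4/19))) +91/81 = 51661/81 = 637.79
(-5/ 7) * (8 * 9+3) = -375/ 7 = -53.57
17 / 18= 0.94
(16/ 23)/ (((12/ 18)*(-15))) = -8/ 115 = -0.07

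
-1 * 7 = -7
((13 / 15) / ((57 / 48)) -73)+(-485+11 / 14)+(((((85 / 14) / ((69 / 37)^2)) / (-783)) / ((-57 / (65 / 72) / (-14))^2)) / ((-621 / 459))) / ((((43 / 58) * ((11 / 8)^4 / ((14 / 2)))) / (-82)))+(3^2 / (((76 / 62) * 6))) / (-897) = -496138465500497759177533 / 891528222868523980740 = -556.50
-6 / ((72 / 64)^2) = -128 / 27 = -4.74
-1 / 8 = -0.12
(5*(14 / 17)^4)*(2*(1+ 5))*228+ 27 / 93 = 16292208969 / 2589151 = 6292.49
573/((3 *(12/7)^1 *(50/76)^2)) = 482657/1875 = 257.42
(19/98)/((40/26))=247/1960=0.13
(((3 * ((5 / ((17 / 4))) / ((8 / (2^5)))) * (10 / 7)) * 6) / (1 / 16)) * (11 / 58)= 1267200 / 3451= 367.20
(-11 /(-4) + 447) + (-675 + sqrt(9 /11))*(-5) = 3820.23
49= 49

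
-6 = -6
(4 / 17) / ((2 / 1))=2 / 17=0.12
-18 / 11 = -1.64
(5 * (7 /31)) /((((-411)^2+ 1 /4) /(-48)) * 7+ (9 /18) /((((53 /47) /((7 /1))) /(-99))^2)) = 2696640 /392183346173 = 0.00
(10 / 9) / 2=5 / 9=0.56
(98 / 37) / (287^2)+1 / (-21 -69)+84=83.99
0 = 0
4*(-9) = -36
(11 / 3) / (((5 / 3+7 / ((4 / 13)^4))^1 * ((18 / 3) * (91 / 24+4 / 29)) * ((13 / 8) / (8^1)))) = 20905984 / 21370723855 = 0.00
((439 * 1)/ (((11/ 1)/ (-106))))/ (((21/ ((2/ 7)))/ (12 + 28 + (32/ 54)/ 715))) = -71868598688/ 31216185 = -2302.29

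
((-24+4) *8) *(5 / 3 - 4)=373.33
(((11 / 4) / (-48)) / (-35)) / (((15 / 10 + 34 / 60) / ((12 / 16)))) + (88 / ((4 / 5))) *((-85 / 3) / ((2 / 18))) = -1558233567 / 55552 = -28050.00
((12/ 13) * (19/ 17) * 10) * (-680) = -91200/ 13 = -7015.38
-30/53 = -0.57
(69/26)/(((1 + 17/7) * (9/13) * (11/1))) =0.10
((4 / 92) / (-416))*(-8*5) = 5 / 1196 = 0.00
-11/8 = -1.38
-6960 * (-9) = 62640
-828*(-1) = 828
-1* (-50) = 50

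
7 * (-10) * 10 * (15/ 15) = -700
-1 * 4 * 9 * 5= -180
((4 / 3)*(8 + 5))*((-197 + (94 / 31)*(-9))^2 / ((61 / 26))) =65361370568 / 175863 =371660.73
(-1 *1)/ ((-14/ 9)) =0.64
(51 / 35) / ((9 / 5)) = 17 / 21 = 0.81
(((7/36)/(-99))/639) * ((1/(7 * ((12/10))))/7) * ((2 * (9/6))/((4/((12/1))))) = -5/10627848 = -0.00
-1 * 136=-136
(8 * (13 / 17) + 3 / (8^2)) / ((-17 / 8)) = -6707 / 2312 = -2.90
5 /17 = 0.29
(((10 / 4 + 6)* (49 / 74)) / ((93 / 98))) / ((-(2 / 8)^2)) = -326536 / 3441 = -94.90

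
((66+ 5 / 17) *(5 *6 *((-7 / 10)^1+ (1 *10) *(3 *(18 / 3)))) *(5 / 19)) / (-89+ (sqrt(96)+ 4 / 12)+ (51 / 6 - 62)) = -155129983470 / 233901419 - 4364735760 *sqrt(6) / 233901419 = -708.94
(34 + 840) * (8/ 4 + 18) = 17480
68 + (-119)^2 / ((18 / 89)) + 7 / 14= 630781 / 9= 70086.78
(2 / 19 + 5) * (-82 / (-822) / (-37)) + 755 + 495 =361162273 / 288933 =1249.99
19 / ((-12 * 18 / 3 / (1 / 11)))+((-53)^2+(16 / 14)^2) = 109061429 / 38808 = 2810.28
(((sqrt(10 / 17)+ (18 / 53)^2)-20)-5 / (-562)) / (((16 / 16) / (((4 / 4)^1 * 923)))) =-28960995921 / 1578658+ 923 * sqrt(170) / 17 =-17637.42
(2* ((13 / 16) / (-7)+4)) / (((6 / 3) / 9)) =3915 / 112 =34.96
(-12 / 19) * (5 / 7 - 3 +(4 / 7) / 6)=184 / 133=1.38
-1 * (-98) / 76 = 49 / 38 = 1.29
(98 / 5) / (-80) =-49 / 200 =-0.24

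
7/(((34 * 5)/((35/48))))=49/1632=0.03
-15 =-15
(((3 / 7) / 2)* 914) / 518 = 1371 / 3626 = 0.38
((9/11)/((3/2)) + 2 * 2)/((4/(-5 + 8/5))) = -85/22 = -3.86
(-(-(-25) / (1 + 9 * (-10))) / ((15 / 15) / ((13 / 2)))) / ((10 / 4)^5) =208 / 11125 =0.02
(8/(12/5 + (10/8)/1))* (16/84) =640/1533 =0.42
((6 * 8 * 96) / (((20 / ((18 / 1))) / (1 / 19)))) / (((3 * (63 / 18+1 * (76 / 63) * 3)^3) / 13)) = 512096256 / 195341185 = 2.62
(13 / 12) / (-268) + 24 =77171 / 3216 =24.00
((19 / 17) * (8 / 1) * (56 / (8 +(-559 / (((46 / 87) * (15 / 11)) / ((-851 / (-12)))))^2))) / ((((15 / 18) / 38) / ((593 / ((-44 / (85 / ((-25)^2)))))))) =-165723328512 / 11971294781140475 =-0.00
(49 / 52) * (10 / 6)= 245 / 156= 1.57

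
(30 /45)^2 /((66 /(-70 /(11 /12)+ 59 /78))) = -64871 /127413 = -0.51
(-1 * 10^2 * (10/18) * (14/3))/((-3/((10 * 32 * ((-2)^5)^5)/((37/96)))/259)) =-16836271800320000/27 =-623565622234074.07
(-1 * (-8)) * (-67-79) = -1168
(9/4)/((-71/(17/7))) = -0.08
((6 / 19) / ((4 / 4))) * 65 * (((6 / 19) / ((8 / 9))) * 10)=26325 / 361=72.92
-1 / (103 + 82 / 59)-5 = -30854 / 6159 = -5.01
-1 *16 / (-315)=16 / 315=0.05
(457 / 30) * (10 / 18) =457 / 54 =8.46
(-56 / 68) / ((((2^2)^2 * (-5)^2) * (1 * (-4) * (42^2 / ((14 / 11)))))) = 1 / 2692800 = 0.00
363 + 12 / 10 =1821 / 5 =364.20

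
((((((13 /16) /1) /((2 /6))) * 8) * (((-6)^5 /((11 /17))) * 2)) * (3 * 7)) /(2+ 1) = -36088416 /11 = -3280765.09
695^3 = 335702375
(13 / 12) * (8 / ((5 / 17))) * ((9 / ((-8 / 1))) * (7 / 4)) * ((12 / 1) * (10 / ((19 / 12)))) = -83538 / 19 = -4396.74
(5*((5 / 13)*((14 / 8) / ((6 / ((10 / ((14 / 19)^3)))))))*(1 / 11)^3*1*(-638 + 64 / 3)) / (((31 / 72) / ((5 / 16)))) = -3965359375 / 841064224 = -4.71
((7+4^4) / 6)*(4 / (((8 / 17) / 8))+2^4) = 3682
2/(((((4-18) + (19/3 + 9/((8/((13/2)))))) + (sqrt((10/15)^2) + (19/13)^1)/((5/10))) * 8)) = 0.06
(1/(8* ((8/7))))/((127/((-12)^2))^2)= 2268/16129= 0.14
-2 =-2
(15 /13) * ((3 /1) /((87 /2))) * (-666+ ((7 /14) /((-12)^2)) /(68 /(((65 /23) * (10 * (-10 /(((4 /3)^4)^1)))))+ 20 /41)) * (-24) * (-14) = -17807.45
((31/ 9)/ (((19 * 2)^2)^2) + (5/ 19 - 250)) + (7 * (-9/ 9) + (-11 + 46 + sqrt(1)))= -4142396993/ 18766224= -220.74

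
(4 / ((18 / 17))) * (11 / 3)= 374 / 27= 13.85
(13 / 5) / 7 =13 / 35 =0.37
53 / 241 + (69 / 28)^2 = 1188953 / 188944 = 6.29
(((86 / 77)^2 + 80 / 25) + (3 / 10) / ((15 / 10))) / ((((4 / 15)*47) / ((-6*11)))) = -1239957 / 50666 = -24.47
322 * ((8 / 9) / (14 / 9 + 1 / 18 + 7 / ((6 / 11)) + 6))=14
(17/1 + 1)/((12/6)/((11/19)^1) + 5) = 2.13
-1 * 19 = -19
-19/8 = -2.38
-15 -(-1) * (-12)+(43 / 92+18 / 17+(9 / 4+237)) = 167173 / 782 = 213.78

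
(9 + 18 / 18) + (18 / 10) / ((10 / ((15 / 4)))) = 427 / 40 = 10.68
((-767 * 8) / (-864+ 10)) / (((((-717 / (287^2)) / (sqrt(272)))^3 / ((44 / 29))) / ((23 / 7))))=-38526544965012549372928 * sqrt(17) / 652056607197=-243612306857.38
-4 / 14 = -2 / 7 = -0.29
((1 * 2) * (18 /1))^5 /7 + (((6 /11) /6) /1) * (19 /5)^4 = 415705872247 /48125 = 8638044.10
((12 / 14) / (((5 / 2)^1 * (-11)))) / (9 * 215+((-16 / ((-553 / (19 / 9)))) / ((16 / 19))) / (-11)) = -2133 / 132418855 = -0.00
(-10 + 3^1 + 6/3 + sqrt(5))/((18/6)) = -5/3 + sqrt(5)/3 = -0.92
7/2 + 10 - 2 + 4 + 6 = 43/2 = 21.50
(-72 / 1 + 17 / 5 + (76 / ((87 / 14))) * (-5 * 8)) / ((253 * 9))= -242641 / 990495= -0.24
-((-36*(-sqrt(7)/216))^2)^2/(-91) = 7/16848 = 0.00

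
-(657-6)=-651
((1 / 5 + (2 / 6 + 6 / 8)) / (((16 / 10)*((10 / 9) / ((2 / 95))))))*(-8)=-231 / 1900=-0.12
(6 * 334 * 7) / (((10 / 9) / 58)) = 732261.60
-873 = -873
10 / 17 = 0.59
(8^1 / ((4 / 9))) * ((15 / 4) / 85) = 27 / 34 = 0.79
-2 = -2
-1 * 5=-5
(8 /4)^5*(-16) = -512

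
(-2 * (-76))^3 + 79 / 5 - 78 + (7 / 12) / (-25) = 1053523733 / 300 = 3511745.78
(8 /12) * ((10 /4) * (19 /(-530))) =-19 /318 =-0.06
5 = 5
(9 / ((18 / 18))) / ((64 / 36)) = 81 / 16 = 5.06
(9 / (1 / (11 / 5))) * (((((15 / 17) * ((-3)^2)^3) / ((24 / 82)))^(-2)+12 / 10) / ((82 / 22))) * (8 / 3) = 25942955877872 / 1526143548375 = 17.00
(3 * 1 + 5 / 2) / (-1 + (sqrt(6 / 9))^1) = -33 / 2-11 * sqrt(6) / 2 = -29.97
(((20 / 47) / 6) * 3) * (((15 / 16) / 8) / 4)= 75 / 12032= 0.01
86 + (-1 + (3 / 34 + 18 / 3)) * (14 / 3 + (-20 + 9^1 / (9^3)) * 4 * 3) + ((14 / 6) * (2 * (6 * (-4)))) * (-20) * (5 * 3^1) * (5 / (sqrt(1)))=76602199 / 459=166889.32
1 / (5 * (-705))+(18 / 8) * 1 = 31721 / 14100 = 2.25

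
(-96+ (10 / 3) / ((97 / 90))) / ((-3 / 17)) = 51068 / 97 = 526.47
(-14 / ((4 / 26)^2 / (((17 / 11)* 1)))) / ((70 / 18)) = -25857 / 110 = -235.06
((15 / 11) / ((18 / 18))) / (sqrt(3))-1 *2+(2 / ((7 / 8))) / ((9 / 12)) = 5 *sqrt(3) / 11+22 / 21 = 1.83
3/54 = 0.06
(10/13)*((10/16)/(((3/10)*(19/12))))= 250/247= 1.01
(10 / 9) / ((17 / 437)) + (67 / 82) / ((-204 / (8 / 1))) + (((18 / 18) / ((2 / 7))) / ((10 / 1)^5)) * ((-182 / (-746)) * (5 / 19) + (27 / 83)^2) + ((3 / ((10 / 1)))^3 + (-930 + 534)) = -11253401600911269551 / 30626255763900000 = -367.44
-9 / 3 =-3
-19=-19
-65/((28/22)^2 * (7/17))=-133705/1372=-97.45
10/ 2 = 5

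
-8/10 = -4/5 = -0.80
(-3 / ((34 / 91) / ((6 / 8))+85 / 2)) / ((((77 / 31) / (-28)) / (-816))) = -9749376 / 15191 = -641.79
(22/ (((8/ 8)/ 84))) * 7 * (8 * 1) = 103488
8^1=8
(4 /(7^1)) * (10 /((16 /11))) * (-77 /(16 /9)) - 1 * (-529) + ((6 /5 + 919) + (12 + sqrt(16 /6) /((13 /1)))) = 1291.17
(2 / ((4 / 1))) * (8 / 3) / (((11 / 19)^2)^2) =521284 / 43923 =11.87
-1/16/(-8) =1/128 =0.01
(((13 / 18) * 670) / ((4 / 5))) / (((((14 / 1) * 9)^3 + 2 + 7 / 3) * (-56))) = -21775 / 4032766752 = -0.00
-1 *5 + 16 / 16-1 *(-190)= 186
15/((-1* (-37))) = 15/37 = 0.41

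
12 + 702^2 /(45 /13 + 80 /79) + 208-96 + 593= 509404323 /4595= 110860.57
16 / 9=1.78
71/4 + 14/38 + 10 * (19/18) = 19613/684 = 28.67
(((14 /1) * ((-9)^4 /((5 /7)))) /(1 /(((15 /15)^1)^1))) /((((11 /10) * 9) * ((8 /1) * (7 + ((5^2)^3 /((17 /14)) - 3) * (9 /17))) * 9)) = 1147041 /43346908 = 0.03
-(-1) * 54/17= 3.18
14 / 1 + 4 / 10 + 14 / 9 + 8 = 1078 / 45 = 23.96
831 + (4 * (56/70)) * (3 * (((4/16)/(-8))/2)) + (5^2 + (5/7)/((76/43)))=569409/665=856.25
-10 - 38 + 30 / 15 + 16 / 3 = -122 / 3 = -40.67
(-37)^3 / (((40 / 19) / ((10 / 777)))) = -26011 / 84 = -309.65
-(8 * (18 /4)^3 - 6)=-723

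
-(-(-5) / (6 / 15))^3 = -15625 / 8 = -1953.12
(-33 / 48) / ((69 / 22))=-121 / 552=-0.22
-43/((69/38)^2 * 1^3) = -62092/4761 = -13.04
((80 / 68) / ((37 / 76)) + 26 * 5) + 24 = 98386 / 629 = 156.42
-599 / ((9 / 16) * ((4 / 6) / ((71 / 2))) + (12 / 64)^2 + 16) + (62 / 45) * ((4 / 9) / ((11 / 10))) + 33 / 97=-918360376843 / 25206175269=-36.43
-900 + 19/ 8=-7181/ 8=-897.62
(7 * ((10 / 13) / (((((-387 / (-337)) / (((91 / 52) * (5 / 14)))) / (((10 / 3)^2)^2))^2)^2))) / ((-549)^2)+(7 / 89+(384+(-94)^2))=3227145865239272185444277588711 / 336714627574987086366091917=9584.22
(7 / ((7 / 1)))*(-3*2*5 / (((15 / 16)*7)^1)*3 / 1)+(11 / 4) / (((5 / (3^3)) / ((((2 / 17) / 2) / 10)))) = -324321 / 23800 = -13.63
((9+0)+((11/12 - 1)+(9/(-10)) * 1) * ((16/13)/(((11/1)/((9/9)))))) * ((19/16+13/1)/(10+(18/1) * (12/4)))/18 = 0.11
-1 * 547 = -547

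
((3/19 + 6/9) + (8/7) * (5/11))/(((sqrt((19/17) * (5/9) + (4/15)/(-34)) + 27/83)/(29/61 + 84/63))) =-371935105965/238569385208 + 13451247841 * sqrt(39865)/715708155624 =2.19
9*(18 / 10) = 81 / 5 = 16.20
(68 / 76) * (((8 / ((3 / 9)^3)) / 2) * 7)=12852 / 19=676.42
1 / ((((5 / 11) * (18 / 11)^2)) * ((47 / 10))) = 1331 / 7614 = 0.17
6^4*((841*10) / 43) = 10899360 / 43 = 253473.49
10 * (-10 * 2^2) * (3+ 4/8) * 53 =-74200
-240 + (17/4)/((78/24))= -3103/13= -238.69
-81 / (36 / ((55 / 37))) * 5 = -2475 / 148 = -16.72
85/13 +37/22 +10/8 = 5417/572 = 9.47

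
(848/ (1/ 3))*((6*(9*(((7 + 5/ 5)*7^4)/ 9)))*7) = 2052336384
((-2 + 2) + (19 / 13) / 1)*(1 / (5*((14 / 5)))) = 19 / 182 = 0.10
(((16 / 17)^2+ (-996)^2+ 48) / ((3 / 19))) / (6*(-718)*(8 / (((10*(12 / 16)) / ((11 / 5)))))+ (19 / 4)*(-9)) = -544742828800 / 880194873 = -618.89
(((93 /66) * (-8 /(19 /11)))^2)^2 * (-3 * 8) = -5674113024 /130321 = -43539.51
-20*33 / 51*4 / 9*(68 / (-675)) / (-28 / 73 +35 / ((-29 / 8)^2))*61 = 15.50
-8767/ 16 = -547.94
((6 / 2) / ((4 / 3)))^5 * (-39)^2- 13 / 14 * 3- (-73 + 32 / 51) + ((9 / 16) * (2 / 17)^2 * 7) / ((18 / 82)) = 545512308653 / 6214656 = 87778.36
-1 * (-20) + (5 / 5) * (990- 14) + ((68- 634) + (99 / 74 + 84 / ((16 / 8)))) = 35027 / 74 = 473.34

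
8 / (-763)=-8 / 763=-0.01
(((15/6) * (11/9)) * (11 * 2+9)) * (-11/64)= -18755/1152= -16.28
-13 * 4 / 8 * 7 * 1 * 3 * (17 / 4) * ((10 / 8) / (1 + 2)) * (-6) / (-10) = -4641 / 32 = -145.03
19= 19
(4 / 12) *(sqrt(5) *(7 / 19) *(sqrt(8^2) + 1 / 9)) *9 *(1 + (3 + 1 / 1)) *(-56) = -143080 *sqrt(5) / 57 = -5612.92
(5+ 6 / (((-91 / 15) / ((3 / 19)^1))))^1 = 8375 / 1729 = 4.84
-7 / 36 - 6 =-6.19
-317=-317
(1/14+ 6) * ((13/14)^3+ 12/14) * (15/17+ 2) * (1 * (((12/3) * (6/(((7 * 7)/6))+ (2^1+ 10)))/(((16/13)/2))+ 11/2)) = 196766995/76832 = 2561.00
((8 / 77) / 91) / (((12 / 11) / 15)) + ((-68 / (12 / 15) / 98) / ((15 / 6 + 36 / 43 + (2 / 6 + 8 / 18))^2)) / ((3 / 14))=-3171814 / 14201915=-0.22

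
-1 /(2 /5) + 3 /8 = -17 /8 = -2.12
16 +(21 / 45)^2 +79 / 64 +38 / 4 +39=949711 / 14400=65.95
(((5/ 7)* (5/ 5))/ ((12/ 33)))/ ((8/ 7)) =55/ 32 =1.72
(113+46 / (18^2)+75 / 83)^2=2351490370849 / 180794916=13006.40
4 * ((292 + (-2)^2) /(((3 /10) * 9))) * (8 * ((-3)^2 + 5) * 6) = 2652160 /9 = 294684.44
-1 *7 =-7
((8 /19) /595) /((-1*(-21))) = 8 /237405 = 0.00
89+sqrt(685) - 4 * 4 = sqrt(685)+73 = 99.17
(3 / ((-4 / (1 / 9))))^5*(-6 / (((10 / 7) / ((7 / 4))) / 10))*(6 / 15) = 49 / 414720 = 0.00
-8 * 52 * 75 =-31200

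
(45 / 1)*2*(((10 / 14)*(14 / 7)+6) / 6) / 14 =7.96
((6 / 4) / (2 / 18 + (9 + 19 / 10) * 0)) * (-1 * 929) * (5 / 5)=-25083 / 2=-12541.50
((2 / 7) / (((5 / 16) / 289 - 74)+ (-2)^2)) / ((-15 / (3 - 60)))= -175712 / 11328625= -0.02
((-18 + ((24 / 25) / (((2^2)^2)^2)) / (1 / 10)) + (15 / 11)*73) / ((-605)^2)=71793 / 322102000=0.00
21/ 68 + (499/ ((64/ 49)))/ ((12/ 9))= 1248345/ 4352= 286.84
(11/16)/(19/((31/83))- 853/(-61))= 20801/1962240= 0.01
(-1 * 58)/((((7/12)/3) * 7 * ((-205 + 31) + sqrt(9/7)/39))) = 27144 * sqrt(7)/1755008843 + 61399728/250715549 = 0.24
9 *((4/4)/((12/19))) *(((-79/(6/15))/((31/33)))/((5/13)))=-1931787/248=-7789.46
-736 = -736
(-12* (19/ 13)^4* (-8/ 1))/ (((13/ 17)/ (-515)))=-109532194080/ 371293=-295002.04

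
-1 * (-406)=406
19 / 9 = 2.11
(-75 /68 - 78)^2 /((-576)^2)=3214849 /170459136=0.02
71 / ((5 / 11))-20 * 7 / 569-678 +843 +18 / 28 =12809201 / 39830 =321.60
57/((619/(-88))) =-5016/619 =-8.10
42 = 42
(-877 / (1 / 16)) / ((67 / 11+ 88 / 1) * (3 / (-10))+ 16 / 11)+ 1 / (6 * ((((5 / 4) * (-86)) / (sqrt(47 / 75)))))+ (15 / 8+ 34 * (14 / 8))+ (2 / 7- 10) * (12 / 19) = 19109449 / 32984- sqrt(141) / 9675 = 579.35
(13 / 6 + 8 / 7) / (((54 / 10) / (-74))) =-25715 / 567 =-45.35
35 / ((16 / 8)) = 35 / 2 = 17.50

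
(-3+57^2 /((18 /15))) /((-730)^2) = 5409 /1065800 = 0.01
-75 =-75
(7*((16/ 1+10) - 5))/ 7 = 21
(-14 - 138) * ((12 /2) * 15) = -13680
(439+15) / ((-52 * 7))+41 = 7235 / 182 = 39.75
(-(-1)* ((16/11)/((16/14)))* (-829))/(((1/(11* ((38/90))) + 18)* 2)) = -110257/3807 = -28.96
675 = 675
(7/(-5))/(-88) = 7/440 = 0.02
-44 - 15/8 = -45.88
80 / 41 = 1.95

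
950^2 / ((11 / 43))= 3527954.55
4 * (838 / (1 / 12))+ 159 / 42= 563189 / 14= 40227.79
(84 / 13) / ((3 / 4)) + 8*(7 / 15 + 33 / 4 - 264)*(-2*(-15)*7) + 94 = -5574054 / 13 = -428773.38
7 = 7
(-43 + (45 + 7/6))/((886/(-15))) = -95/1772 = -0.05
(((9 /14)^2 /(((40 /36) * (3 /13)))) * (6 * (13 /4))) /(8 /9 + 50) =1108809 /1795360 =0.62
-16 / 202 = -8 / 101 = -0.08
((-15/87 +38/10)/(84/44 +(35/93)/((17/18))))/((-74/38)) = -57935218/71767605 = -0.81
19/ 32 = 0.59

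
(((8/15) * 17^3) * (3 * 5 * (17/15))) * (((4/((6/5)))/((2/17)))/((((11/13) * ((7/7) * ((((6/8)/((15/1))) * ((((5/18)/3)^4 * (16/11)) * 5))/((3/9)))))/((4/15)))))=4960414232.62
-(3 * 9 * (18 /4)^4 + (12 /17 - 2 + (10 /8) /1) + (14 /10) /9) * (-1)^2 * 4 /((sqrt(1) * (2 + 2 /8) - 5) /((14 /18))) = 948631733 /75735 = 12525.67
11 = 11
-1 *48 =-48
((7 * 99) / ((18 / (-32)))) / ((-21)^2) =-176 / 63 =-2.79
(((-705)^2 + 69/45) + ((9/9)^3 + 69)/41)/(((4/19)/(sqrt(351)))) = 1451943748 * sqrt(39)/205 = 44231150.24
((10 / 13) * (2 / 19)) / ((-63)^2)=20 / 980343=0.00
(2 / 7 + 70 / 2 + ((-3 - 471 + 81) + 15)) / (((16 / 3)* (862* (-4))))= 7197 / 386176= 0.02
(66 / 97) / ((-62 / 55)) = -1815 / 3007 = -0.60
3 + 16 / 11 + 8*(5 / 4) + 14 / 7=181 / 11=16.45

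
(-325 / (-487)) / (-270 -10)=-65 / 27272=-0.00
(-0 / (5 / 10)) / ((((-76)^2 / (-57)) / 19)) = 0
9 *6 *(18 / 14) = 486 / 7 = 69.43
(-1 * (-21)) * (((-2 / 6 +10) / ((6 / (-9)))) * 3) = -1827 / 2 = -913.50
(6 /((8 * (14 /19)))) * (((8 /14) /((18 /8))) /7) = 38 /1029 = 0.04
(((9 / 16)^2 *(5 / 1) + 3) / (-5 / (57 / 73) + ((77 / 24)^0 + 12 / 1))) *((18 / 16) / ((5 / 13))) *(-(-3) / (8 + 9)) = 1380483 / 3850240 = 0.36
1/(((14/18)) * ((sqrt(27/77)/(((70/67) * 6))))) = 60 * sqrt(231)/67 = 13.61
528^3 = 147197952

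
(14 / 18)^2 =0.60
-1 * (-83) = 83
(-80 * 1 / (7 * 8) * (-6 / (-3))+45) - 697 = -4584 / 7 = -654.86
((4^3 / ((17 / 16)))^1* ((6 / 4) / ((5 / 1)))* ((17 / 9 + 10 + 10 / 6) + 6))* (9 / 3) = 90112 / 85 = 1060.14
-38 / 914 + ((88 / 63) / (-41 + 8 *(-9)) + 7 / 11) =20843434 / 35787213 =0.58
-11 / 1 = -11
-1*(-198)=198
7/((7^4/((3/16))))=3/5488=0.00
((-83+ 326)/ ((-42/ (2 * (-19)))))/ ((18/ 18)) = 1539/ 7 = 219.86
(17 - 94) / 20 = -3.85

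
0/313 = 0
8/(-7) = -8/7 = -1.14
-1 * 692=-692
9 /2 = 4.50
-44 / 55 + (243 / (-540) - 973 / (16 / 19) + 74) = -17323 / 16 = -1082.69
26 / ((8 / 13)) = 169 / 4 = 42.25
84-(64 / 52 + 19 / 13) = 1057 / 13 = 81.31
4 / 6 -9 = -25 / 3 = -8.33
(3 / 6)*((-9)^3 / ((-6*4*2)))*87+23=21877 / 32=683.66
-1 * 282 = -282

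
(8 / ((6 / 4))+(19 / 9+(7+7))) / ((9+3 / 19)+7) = 3667 / 2763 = 1.33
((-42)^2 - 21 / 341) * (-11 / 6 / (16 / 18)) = -1804509 / 496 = -3638.12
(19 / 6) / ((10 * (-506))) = -19 / 30360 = -0.00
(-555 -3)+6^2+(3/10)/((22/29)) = -114753/220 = -521.60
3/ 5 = 0.60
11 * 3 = 33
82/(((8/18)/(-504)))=-92988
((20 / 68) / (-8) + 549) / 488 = 74659 / 66368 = 1.12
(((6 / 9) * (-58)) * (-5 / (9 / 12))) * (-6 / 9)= -4640 / 27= -171.85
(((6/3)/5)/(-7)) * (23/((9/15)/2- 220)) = 92/15379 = 0.01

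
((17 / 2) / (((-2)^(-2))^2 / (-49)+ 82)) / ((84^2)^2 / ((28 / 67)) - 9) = 6664 / 7658734993065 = 0.00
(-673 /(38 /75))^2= 2547725625 /1444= 1764352.93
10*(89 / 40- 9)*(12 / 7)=-813 / 7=-116.14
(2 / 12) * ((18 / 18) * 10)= 5 / 3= 1.67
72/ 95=0.76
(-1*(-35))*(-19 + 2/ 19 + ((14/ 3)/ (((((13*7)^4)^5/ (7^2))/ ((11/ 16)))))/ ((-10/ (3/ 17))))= -2158574704012181943214829109114346798329889/ 3264060435832189170002527104908284056368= -661.32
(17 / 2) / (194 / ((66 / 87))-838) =-187 / 12810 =-0.01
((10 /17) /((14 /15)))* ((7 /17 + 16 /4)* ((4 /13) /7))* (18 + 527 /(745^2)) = 8991879300 /4087048693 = 2.20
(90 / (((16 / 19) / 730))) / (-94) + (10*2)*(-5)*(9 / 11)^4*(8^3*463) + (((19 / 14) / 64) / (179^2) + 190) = -209874213951867057507 / 19755256377472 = -10623715.02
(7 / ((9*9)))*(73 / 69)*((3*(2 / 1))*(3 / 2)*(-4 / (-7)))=292 / 621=0.47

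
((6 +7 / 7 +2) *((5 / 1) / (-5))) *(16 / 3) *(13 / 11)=-624 / 11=-56.73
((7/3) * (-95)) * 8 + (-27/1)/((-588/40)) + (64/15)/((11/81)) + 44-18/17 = -233263028/137445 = -1697.14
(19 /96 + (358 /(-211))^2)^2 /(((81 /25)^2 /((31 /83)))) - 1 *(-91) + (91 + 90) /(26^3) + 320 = 8989983476541001616892547 /21854983066223383305216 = 411.35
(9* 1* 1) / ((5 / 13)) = 117 / 5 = 23.40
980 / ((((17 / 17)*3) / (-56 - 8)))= -62720 / 3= -20906.67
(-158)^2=24964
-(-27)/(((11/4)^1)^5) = 27648/161051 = 0.17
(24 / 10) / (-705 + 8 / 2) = -12 / 3505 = -0.00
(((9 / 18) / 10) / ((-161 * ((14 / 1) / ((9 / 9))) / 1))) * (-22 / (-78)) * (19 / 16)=-209 / 28129920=-0.00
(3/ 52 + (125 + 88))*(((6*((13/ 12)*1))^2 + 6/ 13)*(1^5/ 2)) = 24606459/ 5408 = 4550.01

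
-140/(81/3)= -140/27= -5.19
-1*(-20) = 20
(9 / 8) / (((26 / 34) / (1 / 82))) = 153 / 8528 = 0.02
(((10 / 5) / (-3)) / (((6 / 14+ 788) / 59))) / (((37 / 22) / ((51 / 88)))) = -7021 / 408406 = -0.02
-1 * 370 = -370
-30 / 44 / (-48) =0.01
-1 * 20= -20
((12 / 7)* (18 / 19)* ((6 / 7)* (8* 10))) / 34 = 51840 / 15827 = 3.28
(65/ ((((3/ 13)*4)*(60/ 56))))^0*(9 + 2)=11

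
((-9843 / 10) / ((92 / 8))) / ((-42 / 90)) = 29529 / 161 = 183.41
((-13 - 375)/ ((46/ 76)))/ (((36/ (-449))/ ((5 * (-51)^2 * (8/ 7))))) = 19131961840/ 161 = 118832061.12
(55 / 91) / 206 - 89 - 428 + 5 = -9597897 / 18746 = -512.00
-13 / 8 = -1.62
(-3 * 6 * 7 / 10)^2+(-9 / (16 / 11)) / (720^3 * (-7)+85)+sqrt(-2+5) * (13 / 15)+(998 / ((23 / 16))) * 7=13 * sqrt(3) / 15+24126521805926921 / 4807434083600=5020.09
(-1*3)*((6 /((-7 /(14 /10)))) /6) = 3 /5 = 0.60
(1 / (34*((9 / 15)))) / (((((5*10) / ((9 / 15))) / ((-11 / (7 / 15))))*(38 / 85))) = -33 / 1064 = -0.03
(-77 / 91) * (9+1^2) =-110 / 13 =-8.46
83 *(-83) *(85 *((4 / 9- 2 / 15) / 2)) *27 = -2459373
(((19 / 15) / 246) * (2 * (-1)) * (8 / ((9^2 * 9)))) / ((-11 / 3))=0.00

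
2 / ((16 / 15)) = 15 / 8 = 1.88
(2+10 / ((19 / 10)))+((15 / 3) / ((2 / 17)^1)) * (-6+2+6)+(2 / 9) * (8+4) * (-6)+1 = 1468 / 19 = 77.26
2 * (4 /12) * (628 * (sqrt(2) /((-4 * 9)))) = -314 * sqrt(2) /27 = -16.45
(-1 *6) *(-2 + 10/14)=54/7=7.71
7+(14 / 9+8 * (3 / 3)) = 149 / 9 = 16.56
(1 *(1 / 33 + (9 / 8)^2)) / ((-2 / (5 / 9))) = -13685 / 38016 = -0.36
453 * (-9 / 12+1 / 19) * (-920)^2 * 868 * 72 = -317498703782400 / 19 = -16710458093810.53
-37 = -37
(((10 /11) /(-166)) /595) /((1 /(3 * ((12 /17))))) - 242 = -446973794 /1846999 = -242.00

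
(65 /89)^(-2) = 7921 /4225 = 1.87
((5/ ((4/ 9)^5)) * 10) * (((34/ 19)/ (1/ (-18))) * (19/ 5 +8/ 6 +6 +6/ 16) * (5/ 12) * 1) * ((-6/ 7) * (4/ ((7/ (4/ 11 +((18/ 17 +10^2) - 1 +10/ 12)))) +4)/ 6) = 82540858806225/ 20973568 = 3935470.53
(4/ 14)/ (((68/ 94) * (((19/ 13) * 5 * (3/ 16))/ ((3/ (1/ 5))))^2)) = 2033408/ 42959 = 47.33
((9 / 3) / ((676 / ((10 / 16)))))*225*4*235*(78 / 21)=793125 / 364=2178.91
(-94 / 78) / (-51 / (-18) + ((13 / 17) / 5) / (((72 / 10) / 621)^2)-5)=-12784 / 12046151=-0.00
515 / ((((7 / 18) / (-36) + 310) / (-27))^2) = 157646658240 / 40349962129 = 3.91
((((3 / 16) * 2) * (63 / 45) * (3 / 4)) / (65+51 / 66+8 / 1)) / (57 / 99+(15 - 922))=-7623 / 1294591360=-0.00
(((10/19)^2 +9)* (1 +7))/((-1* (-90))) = 0.82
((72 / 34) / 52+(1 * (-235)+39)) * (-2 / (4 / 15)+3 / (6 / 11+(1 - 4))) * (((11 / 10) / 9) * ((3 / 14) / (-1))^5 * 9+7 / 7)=36549549770833 / 21394638720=1708.35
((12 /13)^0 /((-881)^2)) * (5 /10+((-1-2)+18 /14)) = -17 /10866254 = -0.00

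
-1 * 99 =-99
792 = 792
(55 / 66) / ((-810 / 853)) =-853 / 972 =-0.88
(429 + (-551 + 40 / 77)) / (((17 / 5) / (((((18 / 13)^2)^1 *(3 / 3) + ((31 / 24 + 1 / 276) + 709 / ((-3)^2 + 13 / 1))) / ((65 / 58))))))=-1644193364999 / 1455191738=-1129.88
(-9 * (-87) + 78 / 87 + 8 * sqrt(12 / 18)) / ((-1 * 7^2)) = -22733 / 1421 - 8 * sqrt(6) / 147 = -16.13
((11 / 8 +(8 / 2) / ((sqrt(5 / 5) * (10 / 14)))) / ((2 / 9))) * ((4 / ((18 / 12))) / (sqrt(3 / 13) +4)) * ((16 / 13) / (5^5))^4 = 109707264 / 214760303497314453125 - 27426816 * sqrt(39) / 2791883945465087890625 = 0.00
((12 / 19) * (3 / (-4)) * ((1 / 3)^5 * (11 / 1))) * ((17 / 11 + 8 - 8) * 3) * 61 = -1037 / 171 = -6.06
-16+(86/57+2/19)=-820/57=-14.39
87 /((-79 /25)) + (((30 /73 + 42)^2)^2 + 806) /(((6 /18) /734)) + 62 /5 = 79933052618311184123 /11217305195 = 7125869469.43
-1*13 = -13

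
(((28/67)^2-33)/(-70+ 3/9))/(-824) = -0.00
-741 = -741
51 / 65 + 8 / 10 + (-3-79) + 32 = -3147 / 65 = -48.42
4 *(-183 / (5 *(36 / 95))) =-1159 / 3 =-386.33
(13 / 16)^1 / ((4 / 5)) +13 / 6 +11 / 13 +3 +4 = 27527 / 2496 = 11.03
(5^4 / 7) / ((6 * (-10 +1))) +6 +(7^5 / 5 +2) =6365041 / 1890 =3367.75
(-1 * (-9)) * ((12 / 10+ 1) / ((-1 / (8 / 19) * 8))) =-1.04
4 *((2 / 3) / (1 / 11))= 88 / 3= 29.33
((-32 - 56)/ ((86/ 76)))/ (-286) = 152/ 559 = 0.27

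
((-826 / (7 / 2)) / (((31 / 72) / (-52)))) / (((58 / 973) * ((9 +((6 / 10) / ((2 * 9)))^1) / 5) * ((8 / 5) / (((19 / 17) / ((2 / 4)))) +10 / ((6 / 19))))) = 18376669584000 / 2248452041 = 8173.03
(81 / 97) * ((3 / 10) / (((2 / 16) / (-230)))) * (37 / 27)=-61272 / 97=-631.67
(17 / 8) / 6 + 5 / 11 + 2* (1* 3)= 3595 / 528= 6.81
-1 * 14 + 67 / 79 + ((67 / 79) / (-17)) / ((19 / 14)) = -336535 / 25517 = -13.19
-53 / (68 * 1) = -53 / 68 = -0.78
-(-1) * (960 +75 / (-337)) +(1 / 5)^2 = 8086462 / 8425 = 959.82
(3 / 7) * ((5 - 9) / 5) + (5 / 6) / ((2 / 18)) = 7.16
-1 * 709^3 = -356400829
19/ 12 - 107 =-1265/ 12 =-105.42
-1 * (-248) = 248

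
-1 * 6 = -6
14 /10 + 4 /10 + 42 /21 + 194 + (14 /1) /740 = 73193 /370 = 197.82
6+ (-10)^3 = -994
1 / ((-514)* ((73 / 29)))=-29 / 37522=-0.00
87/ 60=29/ 20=1.45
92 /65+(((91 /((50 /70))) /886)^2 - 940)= -239449904843 /255123700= -938.56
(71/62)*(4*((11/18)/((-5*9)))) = -781/12555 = -0.06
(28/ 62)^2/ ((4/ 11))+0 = 539/ 961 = 0.56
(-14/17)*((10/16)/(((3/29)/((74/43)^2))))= -1389535/94299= -14.74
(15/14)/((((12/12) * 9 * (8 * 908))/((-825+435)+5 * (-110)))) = -1175/76272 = -0.02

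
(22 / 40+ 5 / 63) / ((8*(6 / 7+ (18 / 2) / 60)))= 793 / 10152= 0.08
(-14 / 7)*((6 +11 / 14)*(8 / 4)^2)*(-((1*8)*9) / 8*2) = 6840 / 7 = 977.14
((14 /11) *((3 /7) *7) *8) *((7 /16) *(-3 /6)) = -147 /22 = -6.68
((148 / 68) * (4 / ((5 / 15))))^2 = 197136 / 289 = 682.13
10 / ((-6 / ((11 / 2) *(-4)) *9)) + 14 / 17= 2248 / 459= 4.90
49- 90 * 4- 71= -382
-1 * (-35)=35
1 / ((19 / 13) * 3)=13 / 57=0.23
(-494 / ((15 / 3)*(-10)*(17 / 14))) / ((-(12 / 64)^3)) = -14163968 / 11475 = -1234.33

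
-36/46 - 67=-1559/23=-67.78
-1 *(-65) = 65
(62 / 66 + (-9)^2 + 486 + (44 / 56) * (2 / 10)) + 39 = 1402393 / 2310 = 607.10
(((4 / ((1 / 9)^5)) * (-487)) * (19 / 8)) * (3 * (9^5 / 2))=-96789648187359 / 4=-24197412046839.75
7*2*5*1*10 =700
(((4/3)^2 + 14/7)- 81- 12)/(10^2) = -803/900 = -0.89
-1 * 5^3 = -125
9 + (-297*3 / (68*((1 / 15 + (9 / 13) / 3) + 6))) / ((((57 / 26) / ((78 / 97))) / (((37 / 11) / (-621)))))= 7967872881 / 884912764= 9.00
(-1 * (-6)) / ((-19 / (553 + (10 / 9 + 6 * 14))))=-11486 / 57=-201.51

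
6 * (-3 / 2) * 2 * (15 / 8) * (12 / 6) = -135 / 2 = -67.50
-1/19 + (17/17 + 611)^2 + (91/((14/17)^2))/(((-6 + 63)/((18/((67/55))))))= 6675742135/17822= 374578.73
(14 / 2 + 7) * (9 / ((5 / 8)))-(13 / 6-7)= 6193 / 30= 206.43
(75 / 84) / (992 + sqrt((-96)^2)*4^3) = 25 / 199808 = 0.00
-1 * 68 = -68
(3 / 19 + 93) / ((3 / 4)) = 2360 / 19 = 124.21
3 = 3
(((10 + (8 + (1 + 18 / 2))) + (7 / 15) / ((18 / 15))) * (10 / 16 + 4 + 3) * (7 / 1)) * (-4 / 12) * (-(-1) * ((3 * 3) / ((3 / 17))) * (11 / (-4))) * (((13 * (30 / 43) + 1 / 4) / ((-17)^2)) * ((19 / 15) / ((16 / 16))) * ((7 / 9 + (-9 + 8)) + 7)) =4459215065459 / 227370240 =19612.13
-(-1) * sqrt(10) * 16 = 16 * sqrt(10) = 50.60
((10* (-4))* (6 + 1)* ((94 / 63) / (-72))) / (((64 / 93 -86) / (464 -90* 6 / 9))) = -2943140 / 107109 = -27.48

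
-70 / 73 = -0.96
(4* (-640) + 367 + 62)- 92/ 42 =-44797/ 21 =-2133.19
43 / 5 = 8.60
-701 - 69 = -770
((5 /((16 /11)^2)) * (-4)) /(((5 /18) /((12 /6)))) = -1089 /16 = -68.06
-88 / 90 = -44 / 45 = -0.98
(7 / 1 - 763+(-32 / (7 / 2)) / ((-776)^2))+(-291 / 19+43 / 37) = -35659414437 / 46301689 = -770.15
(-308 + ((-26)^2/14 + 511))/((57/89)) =156551/399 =392.36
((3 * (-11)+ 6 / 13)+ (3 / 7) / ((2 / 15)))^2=28483569 / 33124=859.91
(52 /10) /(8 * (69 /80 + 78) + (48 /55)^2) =31460 /3821553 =0.01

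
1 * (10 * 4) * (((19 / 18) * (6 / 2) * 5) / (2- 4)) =-950 / 3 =-316.67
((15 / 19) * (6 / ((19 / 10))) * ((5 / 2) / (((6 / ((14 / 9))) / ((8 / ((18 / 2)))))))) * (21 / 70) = 1400 / 3249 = 0.43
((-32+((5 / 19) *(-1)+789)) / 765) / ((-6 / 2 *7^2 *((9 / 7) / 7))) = -14378 / 392445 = -0.04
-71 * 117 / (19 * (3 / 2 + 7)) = -16614 / 323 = -51.44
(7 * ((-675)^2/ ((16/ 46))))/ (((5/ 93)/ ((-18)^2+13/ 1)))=459807728625/ 8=57475966078.12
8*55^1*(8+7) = 6600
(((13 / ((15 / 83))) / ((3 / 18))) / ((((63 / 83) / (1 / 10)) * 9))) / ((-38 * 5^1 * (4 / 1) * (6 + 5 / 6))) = -89557 / 73615500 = -0.00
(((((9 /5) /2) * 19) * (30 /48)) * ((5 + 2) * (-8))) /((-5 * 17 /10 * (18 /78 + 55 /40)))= 124488 /2839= 43.85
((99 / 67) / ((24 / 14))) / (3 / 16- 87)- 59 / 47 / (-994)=-12558905 / 1449239078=-0.01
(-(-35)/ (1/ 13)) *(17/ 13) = 595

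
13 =13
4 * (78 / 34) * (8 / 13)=96 / 17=5.65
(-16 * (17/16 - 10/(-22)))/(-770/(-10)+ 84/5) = -1335/5159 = -0.26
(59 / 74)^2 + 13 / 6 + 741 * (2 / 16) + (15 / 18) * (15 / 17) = 53711837 / 558552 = 96.16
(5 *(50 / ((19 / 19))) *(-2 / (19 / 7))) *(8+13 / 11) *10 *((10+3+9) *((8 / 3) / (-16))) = 3535000 / 57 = 62017.54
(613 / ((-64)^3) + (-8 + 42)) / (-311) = -8912283 / 81526784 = -0.11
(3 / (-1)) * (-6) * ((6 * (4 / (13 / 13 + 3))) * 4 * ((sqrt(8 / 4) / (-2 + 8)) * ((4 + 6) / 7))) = 720 * sqrt(2) / 7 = 145.46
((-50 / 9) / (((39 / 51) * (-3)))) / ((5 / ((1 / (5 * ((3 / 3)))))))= 34 / 351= 0.10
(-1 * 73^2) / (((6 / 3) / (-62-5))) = 357043 / 2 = 178521.50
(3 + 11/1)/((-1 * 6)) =-7/3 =-2.33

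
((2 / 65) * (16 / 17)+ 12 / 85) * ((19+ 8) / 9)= 564 / 1105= 0.51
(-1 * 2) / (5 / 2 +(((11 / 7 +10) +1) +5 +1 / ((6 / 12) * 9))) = -252 / 2557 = -0.10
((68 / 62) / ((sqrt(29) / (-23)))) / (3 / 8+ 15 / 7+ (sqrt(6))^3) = -4904704 * sqrt(174) / 197029335+ 2058224 * sqrt(29) / 197029335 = -0.27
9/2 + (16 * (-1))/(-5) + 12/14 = 599/70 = 8.56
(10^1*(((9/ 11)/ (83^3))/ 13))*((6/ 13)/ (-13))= -540/ 13818376429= -0.00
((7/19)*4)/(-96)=-7/456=-0.02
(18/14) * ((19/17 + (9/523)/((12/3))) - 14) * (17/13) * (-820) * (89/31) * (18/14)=676845620775/10327681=65537.04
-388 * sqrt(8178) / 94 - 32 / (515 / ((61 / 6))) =-194 * sqrt(8178) / 47 - 976 / 1545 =-373.91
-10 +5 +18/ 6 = -2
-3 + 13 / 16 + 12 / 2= 61 / 16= 3.81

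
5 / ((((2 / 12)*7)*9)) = 10 / 21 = 0.48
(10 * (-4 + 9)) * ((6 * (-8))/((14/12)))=-14400/7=-2057.14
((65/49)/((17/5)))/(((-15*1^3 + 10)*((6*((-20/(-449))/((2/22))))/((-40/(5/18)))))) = 35022/9163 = 3.82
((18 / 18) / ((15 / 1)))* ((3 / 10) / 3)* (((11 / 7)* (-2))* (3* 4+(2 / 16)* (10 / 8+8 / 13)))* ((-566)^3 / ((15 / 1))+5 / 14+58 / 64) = 324806238839423 / 104832000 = 3098350.11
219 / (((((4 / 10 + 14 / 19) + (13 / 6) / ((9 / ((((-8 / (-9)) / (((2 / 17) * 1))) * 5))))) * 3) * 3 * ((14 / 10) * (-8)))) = -2808675 / 13226864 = -0.21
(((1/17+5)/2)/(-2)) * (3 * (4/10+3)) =-129/10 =-12.90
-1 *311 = -311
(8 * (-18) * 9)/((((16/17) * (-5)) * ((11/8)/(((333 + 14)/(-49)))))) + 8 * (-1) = -3844112/2695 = -1426.39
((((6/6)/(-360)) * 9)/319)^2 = 1/162817600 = 0.00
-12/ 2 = -6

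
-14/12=-7/6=-1.17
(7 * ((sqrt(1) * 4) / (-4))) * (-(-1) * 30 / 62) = -105 / 31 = -3.39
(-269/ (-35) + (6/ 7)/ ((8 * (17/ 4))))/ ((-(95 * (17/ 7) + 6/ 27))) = -41292/ 1236665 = -0.03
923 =923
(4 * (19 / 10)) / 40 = 0.19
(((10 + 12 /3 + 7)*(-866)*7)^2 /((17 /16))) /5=259292787264 /85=3050503379.58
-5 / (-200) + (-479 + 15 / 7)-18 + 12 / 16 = -494.08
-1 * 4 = -4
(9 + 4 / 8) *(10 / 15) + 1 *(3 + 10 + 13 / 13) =20.33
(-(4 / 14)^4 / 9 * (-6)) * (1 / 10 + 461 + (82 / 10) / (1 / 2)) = 15280 / 7203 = 2.12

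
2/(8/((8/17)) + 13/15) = 15/134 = 0.11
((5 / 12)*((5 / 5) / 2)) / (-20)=-1 / 96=-0.01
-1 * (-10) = 10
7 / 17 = 0.41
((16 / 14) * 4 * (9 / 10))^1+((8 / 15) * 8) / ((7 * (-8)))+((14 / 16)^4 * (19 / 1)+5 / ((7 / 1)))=6833899 / 430080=15.89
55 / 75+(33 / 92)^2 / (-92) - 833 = -9721157327 / 11680320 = -832.27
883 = 883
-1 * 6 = -6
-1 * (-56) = 56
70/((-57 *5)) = -14/57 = -0.25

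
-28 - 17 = -45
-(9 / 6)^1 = -3 / 2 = -1.50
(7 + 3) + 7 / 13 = 10.54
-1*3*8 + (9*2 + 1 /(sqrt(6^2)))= -35 /6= -5.83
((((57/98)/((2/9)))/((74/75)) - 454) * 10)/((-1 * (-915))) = -6546341/1327116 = -4.93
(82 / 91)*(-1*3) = -246 / 91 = -2.70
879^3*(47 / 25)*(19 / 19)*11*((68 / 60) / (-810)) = -221076370273 / 11250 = -19651232.91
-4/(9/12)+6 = 2/3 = 0.67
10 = 10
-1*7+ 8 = 1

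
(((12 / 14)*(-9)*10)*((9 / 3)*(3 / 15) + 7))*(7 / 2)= -2052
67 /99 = 0.68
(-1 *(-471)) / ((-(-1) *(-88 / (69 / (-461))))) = 32499 / 40568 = 0.80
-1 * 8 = -8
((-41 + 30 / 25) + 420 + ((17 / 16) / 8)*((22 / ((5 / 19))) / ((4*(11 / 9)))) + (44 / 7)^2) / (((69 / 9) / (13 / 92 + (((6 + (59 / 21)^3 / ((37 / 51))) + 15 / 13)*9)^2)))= 22916984687664940455158349 / 3612435536287585280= 6343915.19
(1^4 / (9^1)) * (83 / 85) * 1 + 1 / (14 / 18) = 7466 / 5355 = 1.39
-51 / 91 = -0.56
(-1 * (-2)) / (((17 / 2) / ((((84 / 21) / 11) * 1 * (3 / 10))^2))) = 144 / 51425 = 0.00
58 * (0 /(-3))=0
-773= -773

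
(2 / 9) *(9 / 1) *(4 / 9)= 8 / 9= 0.89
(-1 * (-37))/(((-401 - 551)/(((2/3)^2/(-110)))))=37/235620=0.00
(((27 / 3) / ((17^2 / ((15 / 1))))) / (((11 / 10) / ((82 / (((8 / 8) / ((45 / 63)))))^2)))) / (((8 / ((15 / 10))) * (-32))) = -85100625 / 9969344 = -8.54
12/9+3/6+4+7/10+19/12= 487/60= 8.12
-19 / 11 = -1.73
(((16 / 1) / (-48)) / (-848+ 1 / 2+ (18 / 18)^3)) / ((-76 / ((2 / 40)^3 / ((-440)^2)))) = -1 / 298921497600000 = -0.00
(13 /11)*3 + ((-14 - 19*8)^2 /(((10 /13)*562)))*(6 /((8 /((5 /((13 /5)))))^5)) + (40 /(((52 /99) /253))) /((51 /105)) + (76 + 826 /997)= 974429344314518210353 /24515256031625216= 39747.88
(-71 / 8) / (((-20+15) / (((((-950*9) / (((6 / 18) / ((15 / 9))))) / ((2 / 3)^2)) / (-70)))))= 546345 / 224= 2439.04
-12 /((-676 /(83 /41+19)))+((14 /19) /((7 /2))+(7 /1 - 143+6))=-17037780 /131651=-129.42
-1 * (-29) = 29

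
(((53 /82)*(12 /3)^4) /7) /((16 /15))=6360 /287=22.16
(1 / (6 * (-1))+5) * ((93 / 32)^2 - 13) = -135227 / 6144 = -22.01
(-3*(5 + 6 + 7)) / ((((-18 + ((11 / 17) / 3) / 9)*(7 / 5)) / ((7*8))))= 991440 / 8251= 120.16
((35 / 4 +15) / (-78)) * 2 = -95 / 156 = -0.61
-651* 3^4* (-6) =316386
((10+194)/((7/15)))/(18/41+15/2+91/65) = 1254600/26803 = 46.81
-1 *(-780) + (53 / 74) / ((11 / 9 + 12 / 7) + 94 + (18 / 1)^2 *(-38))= 44418364941 / 56946626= 780.00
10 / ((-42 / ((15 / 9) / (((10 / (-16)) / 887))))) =35480 / 63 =563.17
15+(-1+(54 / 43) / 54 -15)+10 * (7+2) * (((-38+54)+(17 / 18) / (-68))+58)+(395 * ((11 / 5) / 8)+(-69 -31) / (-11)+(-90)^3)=-2732897549 / 3784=-722224.51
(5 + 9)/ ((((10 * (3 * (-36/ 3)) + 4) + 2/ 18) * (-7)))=18/ 3203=0.01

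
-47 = -47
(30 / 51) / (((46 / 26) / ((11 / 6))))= 715 / 1173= 0.61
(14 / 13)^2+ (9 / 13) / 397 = 77929 / 67093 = 1.16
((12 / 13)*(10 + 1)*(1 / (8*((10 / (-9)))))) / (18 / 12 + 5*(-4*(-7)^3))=-297 / 1783990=-0.00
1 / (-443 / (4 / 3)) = -4 / 1329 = -0.00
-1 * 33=-33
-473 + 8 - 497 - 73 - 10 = -1045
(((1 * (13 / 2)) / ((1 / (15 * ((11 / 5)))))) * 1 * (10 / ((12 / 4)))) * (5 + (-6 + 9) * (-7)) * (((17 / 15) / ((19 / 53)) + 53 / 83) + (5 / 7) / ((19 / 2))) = -1468131808 / 33117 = -44331.67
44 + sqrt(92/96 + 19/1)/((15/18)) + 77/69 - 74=-1993/69 + sqrt(2874)/10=-23.52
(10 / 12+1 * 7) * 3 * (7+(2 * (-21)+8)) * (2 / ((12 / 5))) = -2115 / 4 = -528.75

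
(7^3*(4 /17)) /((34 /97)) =66542 /289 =230.25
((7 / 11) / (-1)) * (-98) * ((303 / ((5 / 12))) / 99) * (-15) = -831432 / 121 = -6871.34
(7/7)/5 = 1/5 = 0.20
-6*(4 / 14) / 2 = -6 / 7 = -0.86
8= 8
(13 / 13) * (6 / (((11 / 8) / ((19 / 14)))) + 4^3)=5384 / 77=69.92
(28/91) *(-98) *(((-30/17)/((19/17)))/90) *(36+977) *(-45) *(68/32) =-12657435/247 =-51244.68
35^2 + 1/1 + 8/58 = 35558/29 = 1226.14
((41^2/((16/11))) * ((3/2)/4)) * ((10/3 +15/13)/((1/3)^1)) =9707775/1664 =5834.00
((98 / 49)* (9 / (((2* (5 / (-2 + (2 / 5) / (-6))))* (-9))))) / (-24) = -31 / 1800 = -0.02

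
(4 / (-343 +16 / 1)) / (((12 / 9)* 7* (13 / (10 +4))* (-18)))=1 / 12753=0.00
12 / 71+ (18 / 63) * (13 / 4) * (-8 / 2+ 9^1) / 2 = 4951 / 1988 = 2.49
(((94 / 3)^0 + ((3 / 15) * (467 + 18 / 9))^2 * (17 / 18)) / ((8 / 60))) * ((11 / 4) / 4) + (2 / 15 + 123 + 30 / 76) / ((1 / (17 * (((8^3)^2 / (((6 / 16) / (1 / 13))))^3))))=353288205576964365611731949 / 1081978560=326520523268930916.35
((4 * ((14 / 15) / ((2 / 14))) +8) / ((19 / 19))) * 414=70656 / 5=14131.20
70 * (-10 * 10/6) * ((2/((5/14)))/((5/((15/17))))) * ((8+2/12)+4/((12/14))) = -754600/51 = -14796.08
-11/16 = -0.69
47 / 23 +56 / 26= 4.20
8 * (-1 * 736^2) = -4333568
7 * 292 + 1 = 2045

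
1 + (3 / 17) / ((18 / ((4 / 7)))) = 359 / 357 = 1.01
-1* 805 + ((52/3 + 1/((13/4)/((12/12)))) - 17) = -31370/39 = -804.36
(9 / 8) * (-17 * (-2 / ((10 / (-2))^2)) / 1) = 153 / 100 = 1.53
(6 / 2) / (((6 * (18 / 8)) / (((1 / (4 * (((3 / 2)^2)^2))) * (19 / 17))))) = 0.01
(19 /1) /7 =19 /7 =2.71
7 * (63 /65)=441 /65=6.78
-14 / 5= -2.80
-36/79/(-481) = 36/37999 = 0.00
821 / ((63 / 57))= 15599 / 21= 742.81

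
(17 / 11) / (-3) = -17 / 33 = -0.52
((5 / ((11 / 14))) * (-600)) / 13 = -42000 / 143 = -293.71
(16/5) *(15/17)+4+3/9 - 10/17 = 6.57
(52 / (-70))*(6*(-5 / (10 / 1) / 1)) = 78 / 35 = 2.23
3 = 3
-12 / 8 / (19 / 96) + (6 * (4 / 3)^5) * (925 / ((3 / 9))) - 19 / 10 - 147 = 359133263 / 5130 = 70006.48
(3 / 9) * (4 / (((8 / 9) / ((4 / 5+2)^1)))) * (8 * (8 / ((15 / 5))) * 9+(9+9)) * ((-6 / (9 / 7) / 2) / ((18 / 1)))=-343 / 3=-114.33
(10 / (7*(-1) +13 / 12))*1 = -120 / 71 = -1.69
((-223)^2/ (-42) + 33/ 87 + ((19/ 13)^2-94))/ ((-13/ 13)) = 262553201/ 205842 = 1275.51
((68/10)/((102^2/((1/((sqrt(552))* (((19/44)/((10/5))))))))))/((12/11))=121* sqrt(138)/12034980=0.00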